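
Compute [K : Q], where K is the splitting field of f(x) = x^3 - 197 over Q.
[K : Q] = 6

The roots of x^3 - 197 are ∛197, ω∛197, ω^2∛197 where ω = e^(2πi/3) is a primitive cube root of unity, so K = Q(∛197, ω). Now [Q(∛197):Q] = 3 (since 197 is not a perfect cube, x^3 - 197 is irreducible) and [Q(ω):Q] = 2. Both 2 and 3 divide [K:Q], and [K:Q] ≤ 3·2 = 6, so [K:Q] = 6. (Equivalently: Q(∛197) ⊂ R but ω ∉ R, so [K : Q(∛197)] = 2.)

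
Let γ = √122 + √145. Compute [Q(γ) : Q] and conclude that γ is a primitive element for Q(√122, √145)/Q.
[Q(γ) : Q] = 4 (equivalently, Q(γ) = Q(√122, √145))

Obviously Q(γ) ⊆ Q(√122, √145), and [Q(√122, √145):Q] = 4 (since 122, 145 are distinct squarefree integers > 1 with 17690 not a perfect square). To show equality we compute the minimal polynomial of γ. From γ = √122 + √145: γ^2 = 122 + 2√(17690) + 145 = 267 + 2√(17690), so γ^2 - 267 = 2√(17690); squaring, (γ^2 - 267)^2 = 4·17690, i.e. γ^4 - 534γ^2 + 71289 - 70760 = 0, i.e. γ^4 - 534γ^2 + 529 = 0. So γ is a root of x^4 - 534x^2 + 529. This polynomial is irreducible over Q: it has no rational root (each ±√122 ± √145 is irrational), and any factorization into two quadratics over Q would force √(17690) ∈ Q (pairing opposite roots) or √122, √145 ∈ Q (other pairings), all impossible. Hence [Q(γ):Q] = 4 = [Q(√122, √145):Q], so Q(γ) = Q(√122, √145).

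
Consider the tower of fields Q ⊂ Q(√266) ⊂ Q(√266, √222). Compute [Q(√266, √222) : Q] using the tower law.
[Q(√266, √222) : Q] = 4

[Q(√266):Q] = 2 (min poly x^2 - 266, irreducible since 266 is squarefree > 1). For the top step, suppose √222 ∈ Q(√266), say √222 = c + d√266 with c, d ∈ Q. Squaring: 222 = c^2 + 266d^2 + 2cd√266. Since √266 ∉ Q this forces 2cd = 0. If d = 0 then √222 = c ∈ Q, contradicting 222 squarefree > 1. If c = 0 then 222 = 266d^2, so 266·222 = (266d)^2 is a perfect square in Q — but 266·222 = 59052 is not a perfect square (since 266 and 222 are distinct squarefree integers). Contradiction. Hence √222 ∉ Q(√266), so x^2 - 222 stays irreducible over Q(√266) and [Q(√266, √222) : Q(√266)] = 2. By the tower law, [Q(√266, √222) : Q] = 2 · 2 = 4.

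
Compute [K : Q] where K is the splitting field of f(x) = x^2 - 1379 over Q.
[K : Q] = 2

f(x) = x^2 - 1379 factors as (x - √1379)(x + √1379). The splitting field is K = Q(√1379). Since 1379 is squarefree and > 1, it is not a perfect square, so x^2 - 1379 is irreducible over Q and [Q(√1379) : Q] = 2. Hence [K : Q] = 2.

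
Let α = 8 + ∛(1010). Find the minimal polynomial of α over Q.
m_α(x) = x^3 - 24x^2 + 192x - 1522

Set β = α - 8 = ∛(1010), so β^3 = 1010. Then (α - 8)^3 - 1010 = 0, i.e. α is a root of g(x) = (x - 8)^3 - 1010 = x^3 - 24x^2 + 192x - 1522. Since g(x) = h(x - 8) where h(x) = x^3 - 1010, and h is irreducible over Q (because 1010 is not a perfect cube, so h has no rational root, and a monic cubic with no rational root is irreducible), g is also irreducible (irreducibility is preserved under the substitution x → x - 8). Hence m_α(x) = x^3 - 24x^2 + 192x - 1522.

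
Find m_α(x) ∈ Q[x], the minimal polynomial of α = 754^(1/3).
m_α(x) = x^3 - 754

α satisfies α^3 = 754, so x^3 - 754 annihilates α. By the rational root test, a rational root p/q (in lowest terms) of x^3 - 754 would satisfy p^3 = 754 q^3, forcing q = 1 and p^3 = 754; but 754 is not a perfect cube, contradiction. A monic cubic over Q with no rational root is irreducible (any nontrivial factorization would include a linear factor). Hence x^3 - 754 is the minimal polynomial of α, and in particular [Q(α):Q] = 3.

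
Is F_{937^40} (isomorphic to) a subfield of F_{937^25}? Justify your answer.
No: F_{937^40} is not a subfield of F_{937^25}

F_{p^m} embeds in F_{p^n} iff m | n. Here 40 ∤ 25 (since 25 = 0·40 + 25 with remainder 25 ≠ 0), so F_{937^40} is not a subfield of F_{937^25}. Equivalently: if it were, the tower law would give 40 = [F_{937^40}:F_937] dividing [F_{937^25}:F_937] = 25, contradiction.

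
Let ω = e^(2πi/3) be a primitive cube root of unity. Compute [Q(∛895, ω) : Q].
[Q(∛895, ω) : Q] = 6

[Q(∛895):Q] = 3 (min poly x^3 - 895, irreducible since 895 is not a perfect cube). [Q(ω):Q] = 2 (min poly x^2 + x + 1). Since Q(∛895) ⊂ R and ω ∉ R, we have ω ∉ Q(∛895), so x^2 + x + 1 remains irreducible over Q(∛895) and [Q(∛895, ω) : Q(∛895)] = 2. By the tower law, [Q(∛895, ω) : Q] = 3 · 2 = 6. (In fact Q(∛895, ω) is the splitting field of x^3 - 895 over Q.)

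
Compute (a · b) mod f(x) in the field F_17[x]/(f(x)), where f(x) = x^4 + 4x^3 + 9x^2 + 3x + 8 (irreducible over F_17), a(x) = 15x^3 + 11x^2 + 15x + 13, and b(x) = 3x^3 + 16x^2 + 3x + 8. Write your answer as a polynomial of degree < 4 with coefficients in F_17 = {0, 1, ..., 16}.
a · b ≡ 8x^3 + 13x + 10 (mod f(x))

Multiply in F_17[x]: a(x)·b(x) = (15x^3 + 11x^2 + 15x + 13)·(3x^3 + 16x^2 + 3x + 8) = 11x^6 + x^5 + 11x^4 + 7x^3 + x^2 + 6x + 2. This has degree ≥ 4, so divide by f(x) over F_17: 11x^6 + x^5 + 11x^4 + 7x^3 + x^2 + 6x + 2 = (11x^2 + 8x + 16)·(x^4 + 4x^3 + 9x^2 + 3x + 8) + (8x^3 + 13x + 10). Hence a·b ≡ 8x^3 + 13x + 10 (mod f). (F_17[x]/(f) is a field with 17^4 = 83521 elements since f is irreducible of degree 4.)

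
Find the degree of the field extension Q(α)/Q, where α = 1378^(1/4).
[Q(α):Q] = 4

α is a root of x^4 - 1378. By Eisenstein's criterion at the prime p = 2 (which divides the constant term 1378 but p^2 = 4 does not, since 1378 is squarefree), x^4 - 1378 is irreducible over Q. Hence [Q(α):Q] = 4.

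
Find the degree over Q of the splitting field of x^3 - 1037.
[K : Q] = 6

The roots of x^3 - 1037 are ∛1037, ω∛1037, ω^2∛1037 where ω = e^(2πi/3) is a primitive cube root of unity, so K = Q(∛1037, ω). Now [Q(∛1037):Q] = 3 (since 1037 is not a perfect cube, x^3 - 1037 is irreducible) and [Q(ω):Q] = 2. Both 2 and 3 divide [K:Q], and [K:Q] ≤ 3·2 = 6, so [K:Q] = 6. (Equivalently: Q(∛1037) ⊂ R but ω ∉ R, so [K : Q(∛1037)] = 2.)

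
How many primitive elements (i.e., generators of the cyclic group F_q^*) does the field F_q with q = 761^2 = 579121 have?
There are φ(579120) = 145152 primitive elements

F_q^* is cyclic of order q - 1 = 579120. A cyclic group of order m has exactly φ(m) generators. Here m = 579120 = 2^4 · 3 · 5 · 19 · 127, so the number of primitive elements is φ(579120) = 145152.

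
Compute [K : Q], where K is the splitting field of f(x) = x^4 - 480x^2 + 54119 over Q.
[K : Q] = 4

Solving the quadratic in x^2: x^2 = (480 ± √(480^2 - 4·54119))/2 = (480 ± √13924)/2 = (480 ± 118)/2, giving x^2 = 181 or x^2 = 299. So f(x) = (x^2 - 181)(x^2 - 299) and the roots of f are ±√181, ±√299. Hence the splitting field is K = Q(√181, √299). Since 181 and 299 are distinct squarefree integers > 1, their product 54119 is not a perfect square, so √299 ∉ Q(√181). By the tower law [K:Q] = [Q(√181,√299):Q(√181)] · [Q(√181):Q] = 2 · 2 = 4.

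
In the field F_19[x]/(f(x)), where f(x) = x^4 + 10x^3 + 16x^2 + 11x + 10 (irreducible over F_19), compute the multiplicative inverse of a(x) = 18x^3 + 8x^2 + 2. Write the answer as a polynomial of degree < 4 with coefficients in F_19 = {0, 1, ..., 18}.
a(x)^(-1) ≡ 15x^3 + 13x^2 + 11x + 16 (mod f(x))

Since f is irreducible over F_19, F_19[x]/(f) is a field and a(x) ≠ 0 has an inverse. Apply the extended Euclidean algorithm to f(x) and a(x) in F_19[x]: f(x) = (18x + 1)·a(x) + (8x^2 + 13x + 8);  a(x) = (7x + 11)·(8x^2 + 13x + 8) + (10x + 9);  (8x^2 + 13x + 8) = (16x + 4)·(10x + 9) + (10). The last nonzero remainder is the constant 10 = gcd(f, a) in F_19. Back-substituting through the division chain expresses 10 = s(x)·a(x) + t(x)·f(x) with s(x) ≡ 17x^3 + 16x^2 + 15x + 8 (mod f), so (17x^3 + 16x^2 + 15x + 8)·a(x) ≡ 10 (mod f). Multiplying by 10^(-1) ≡ 2 in F_19 gives a(x)^(-1) ≡ 2·(17x^3 + 16x^2 + 15x + 8) ≡ 15x^3 + 13x^2 + 11x + 16 (mod f). Check: (18x^3 + 8x^2 + 2)·(15x^3 + 13x^2 + 11x + 16) = 4x^6 + 12x^5 + 17x^4 + 7x^3 + 2x^2 + 3x + 13 ≡ 1 (mod x^4 + 10x^3 + 16x^2 + 11x + 10).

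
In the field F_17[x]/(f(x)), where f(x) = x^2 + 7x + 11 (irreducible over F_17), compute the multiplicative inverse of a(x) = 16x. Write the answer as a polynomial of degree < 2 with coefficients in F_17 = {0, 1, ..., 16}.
a(x)^(-1) ≡ 14x + 13 (mod f(x))

Since f is irreducible over F_17, F_17[x]/(f) is a field and a(x) ≠ 0 has an inverse. Apply the extended Euclidean algorithm to f(x) and a(x) in F_17[x]: f(x) = (16x + 10)·a(x) + (11). The last nonzero remainder is the constant 11 = gcd(f, a) in F_17. Back-substituting through the division chain expresses 11 = s(x)·a(x) + t(x)·f(x) with s(x) ≡ x + 7 (mod f), so (x + 7)·a(x) ≡ 11 (mod f). Multiplying by 11^(-1) ≡ 14 in F_17 gives a(x)^(-1) ≡ 14·(x + 7) ≡ 14x + 13 (mod f). Check: (16x)·(14x + 13) = 3x^2 + 4x ≡ 1 (mod x^2 + 7x + 11).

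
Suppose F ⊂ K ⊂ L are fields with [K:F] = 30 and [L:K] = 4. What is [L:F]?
[L:F] = 120

The tower law says that for any tower of field extensions F ⊂ K ⊂ L with finite degrees, [L:F] = [L:K] · [K:F]. Here this gives [L:F] = 4 · 30 = 120.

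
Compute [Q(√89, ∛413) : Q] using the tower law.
[Q(√89, ∛413) : Q] = 6

Let L = Q(√89, ∛413). Since Q(√89) ⊂ L and [Q(√89):Q] = 2, the tower law gives 2 | [L:Q]. Likewise Q(∛413) ⊂ L with [Q(∛413):Q] = 3 (because 413 is not a perfect cube), so 3 | [L:Q]. As gcd(2,3) = 1, [L:Q] is divisible by 6. Conversely L is generated over Q by √89 and ∛413, so [L:Q] ≤ 2·3 = 6. Therefore [Q(√89, ∛413) : Q] = 6.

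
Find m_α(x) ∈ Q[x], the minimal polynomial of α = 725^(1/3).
m_α(x) = x^3 - 725

α satisfies α^3 = 725, so x^3 - 725 annihilates α. By the rational root test, a rational root p/q (in lowest terms) of x^3 - 725 would satisfy p^3 = 725 q^3, forcing q = 1 and p^3 = 725; but 725 is not a perfect cube, contradiction. A monic cubic over Q with no rational root is irreducible (any nontrivial factorization would include a linear factor). Hence x^3 - 725 is the minimal polynomial of α, and in particular [Q(α):Q] = 3.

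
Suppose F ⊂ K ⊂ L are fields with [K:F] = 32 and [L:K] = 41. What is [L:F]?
[L:F] = 1312

The tower law says that for any tower of field extensions F ⊂ K ⊂ L with finite degrees, [L:F] = [L:K] · [K:F]. Here this gives [L:F] = 41 · 32 = 1312.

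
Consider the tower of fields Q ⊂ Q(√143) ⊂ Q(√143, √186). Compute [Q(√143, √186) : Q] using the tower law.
[Q(√143, √186) : Q] = 4

[Q(√143):Q] = 2 (min poly x^2 - 143, irreducible since 143 is squarefree > 1). For the top step, suppose √186 ∈ Q(√143), say √186 = c + d√143 with c, d ∈ Q. Squaring: 186 = c^2 + 143d^2 + 2cd√143. Since √143 ∉ Q this forces 2cd = 0. If d = 0 then √186 = c ∈ Q, contradicting 186 squarefree > 1. If c = 0 then 186 = 143d^2, so 143·186 = (143d)^2 is a perfect square in Q — but 143·186 = 26598 is not a perfect square (since 143 and 186 are distinct squarefree integers). Contradiction. Hence √186 ∉ Q(√143), so x^2 - 186 stays irreducible over Q(√143) and [Q(√143, √186) : Q(√143)] = 2. By the tower law, [Q(√143, √186) : Q] = 2 · 2 = 4.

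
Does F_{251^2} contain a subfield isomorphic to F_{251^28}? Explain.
No: F_{251^28} is not a subfield of F_{251^2}

F_{p^m} embeds in F_{p^n} iff m | n. Here 28 ∤ 2 (since 2 = 0·28 + 2 with remainder 2 ≠ 0), so F_{251^28} is not a subfield of F_{251^2}. Equivalently: if it were, the tower law would give 28 = [F_{251^28}:F_251] dividing [F_{251^2}:F_251] = 2, contradiction.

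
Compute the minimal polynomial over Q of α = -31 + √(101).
m_α(x) = x^2 + 62x + 860

From α + 31 = √(101), squaring gives (α + 31)^2 = 101, i.e. α^2 + 62α + 961 = 101, so α^2 + 62α + 860 = 0. The discriminant of x^2 + 62x + 860 is (62)^2 - 4·(860) = 3844 - 3440 = 404, and 4·(101) is not a perfect square in Q since 101 is squarefree and ≠ 1. Hence x^2 + 62x + 860 is irreducible over Q and is the minimal polynomial of α.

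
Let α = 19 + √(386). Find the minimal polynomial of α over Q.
m_α(x) = x^2 - 38x - 25

From α - 19 = √(386), squaring gives (α - 19)^2 = 386, i.e. α^2 - 38α + 361 = 386, so α^2 - 38α - 25 = 0. The discriminant of x^2 - 38x - 25 is (-38)^2 - 4·(-25) = 1444 + 100 = 1544, and 4·(386) is not a perfect square in Q since 386 is squarefree and ≠ 1. Hence x^2 - 38x - 25 is irreducible over Q and is the minimal polynomial of α.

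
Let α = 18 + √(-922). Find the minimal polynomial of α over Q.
m_α(x) = x^2 - 36x + 1246

From α - 18 = √(-922), squaring gives (α - 18)^2 = -922, i.e. α^2 - 36α + 324 = -922, so α^2 - 36α + 1246 = 0. The discriminant of x^2 - 36x + 1246 is (-36)^2 - 4·(1246) = 1296 - 4984 = -3688, and 4·(-922) is not a perfect square in Q since -922 is squarefree and ≠ 1. Hence x^2 - 36x + 1246 is irreducible over Q and is the minimal polynomial of α.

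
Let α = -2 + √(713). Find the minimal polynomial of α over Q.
m_α(x) = x^2 + 4x - 709

From α + 2 = √(713), squaring gives (α + 2)^2 = 713, i.e. α^2 + 4α + 4 = 713, so α^2 + 4α - 709 = 0. The discriminant of x^2 + 4x - 709 is (4)^2 - 4·(-709) = 16 + 2836 = 2852, and 4·(713) is not a perfect square in Q since 713 is squarefree and ≠ 1. Hence x^2 + 4x - 709 is irreducible over Q and is the minimal polynomial of α.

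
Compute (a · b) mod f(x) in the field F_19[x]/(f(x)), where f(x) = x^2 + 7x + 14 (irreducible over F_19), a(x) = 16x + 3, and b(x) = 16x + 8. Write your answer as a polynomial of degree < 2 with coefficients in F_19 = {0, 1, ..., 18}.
a · b ≡ 18x + 12 (mod f(x))

Multiply in F_19[x]: a(x)·b(x) = (16x + 3)·(16x + 8) = 9x^2 + 5x + 5. This has degree ≥ 2, so divide by f(x) over F_19: 9x^2 + 5x + 5 = (9)·(x^2 + 7x + 14) + (18x + 12). Hence a·b ≡ 18x + 12 (mod f). (F_19[x]/(f) is a field with 19^2 = 361 elements since f is irreducible of degree 2.)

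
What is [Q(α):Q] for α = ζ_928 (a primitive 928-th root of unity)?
[Q(α):Q] = 448

The minimal polynomial of ζ_928 over Q is the 928-th cyclotomic polynomial Φ_928(x), which is irreducible over Q and has degree φ(928) = 448. Hence [Q(α):Q] = φ(928) = 448.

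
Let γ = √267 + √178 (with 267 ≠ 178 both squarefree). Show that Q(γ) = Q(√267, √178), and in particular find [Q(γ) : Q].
[Q(γ) : Q] = 4 (equivalently, Q(γ) = Q(√267, √178))

Obviously Q(γ) ⊆ Q(√267, √178), and [Q(√267, √178):Q] = 4 (since 267, 178 are distinct squarefree integers > 1 with 47526 not a perfect square). To show equality we compute the minimal polynomial of γ. From γ = √267 + √178: γ^2 = 267 + 2√(47526) + 178 = 445 + 2√(47526), so γ^2 - 445 = 2√(47526); squaring, (γ^2 - 445)^2 = 4·47526, i.e. γ^4 - 890γ^2 + 198025 - 190104 = 0, i.e. γ^4 - 890γ^2 + 7921 = 0. So γ is a root of x^4 - 890x^2 + 7921. This polynomial is irreducible over Q: it has no rational root (each ±√267 ± √178 is irrational), and any factorization into two quadratics over Q would force √(47526) ∈ Q (pairing opposite roots) or √267, √178 ∈ Q (other pairings), all impossible. Hence [Q(γ):Q] = 4 = [Q(√267, √178):Q], so Q(γ) = Q(√267, √178).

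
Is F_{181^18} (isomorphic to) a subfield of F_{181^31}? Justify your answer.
No: F_{181^18} is not a subfield of F_{181^31}

F_{p^m} embeds in F_{p^n} iff m | n. Here 18 ∤ 31 (since 31 = 1·18 + 13 with remainder 13 ≠ 0), so F_{181^18} is not a subfield of F_{181^31}. Equivalently: if it were, the tower law would give 18 = [F_{181^18}:F_181] dividing [F_{181^31}:F_181] = 31, contradiction.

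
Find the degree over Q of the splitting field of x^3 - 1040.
[K : Q] = 6

The roots of x^3 - 1040 are ∛1040, ω∛1040, ω^2∛1040 where ω = e^(2πi/3) is a primitive cube root of unity, so K = Q(∛1040, ω). Now [Q(∛1040):Q] = 3 (since 1040 is not a perfect cube, x^3 - 1040 is irreducible) and [Q(ω):Q] = 2. Both 2 and 3 divide [K:Q], and [K:Q] ≤ 3·2 = 6, so [K:Q] = 6. (Equivalently: Q(∛1040) ⊂ R but ω ∉ R, so [K : Q(∛1040)] = 2.)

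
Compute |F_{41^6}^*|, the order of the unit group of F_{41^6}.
|F_{41^6}^*| = 4750104240

F_{41^6} has 41^6 = 4750104241 elements; its multiplicative group consists of all nonzero elements, so |F_{41^6}^*| = 4750104241 - 1 = 4750104240. (It is cyclic since any finite subgroup of the multiplicative group of a field is cyclic.)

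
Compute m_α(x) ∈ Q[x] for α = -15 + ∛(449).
m_α(x) = x^3 + 45x^2 + 675x + 2926

Set β = α + 15 = ∛(449), so β^3 = 449. Then (α + 15)^3 - 449 = 0, i.e. α is a root of g(x) = (x + 15)^3 - 449 = x^3 + 45x^2 + 675x + 2926. Since g(x) = h(x + 15) where h(x) = x^3 - 449, and h is irreducible over Q (because 449 is not a perfect cube, so h has no rational root, and a monic cubic with no rational root is irreducible), g is also irreducible (irreducibility is preserved under the substitution x → x + 15). Hence m_α(x) = x^3 + 45x^2 + 675x + 2926.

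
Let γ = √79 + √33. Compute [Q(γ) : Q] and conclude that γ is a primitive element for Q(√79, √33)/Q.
[Q(γ) : Q] = 4 (equivalently, Q(γ) = Q(√79, √33))

Obviously Q(γ) ⊆ Q(√79, √33), and [Q(√79, √33):Q] = 4 (since 79, 33 are distinct squarefree integers > 1 with 2607 not a perfect square). To show equality we compute the minimal polynomial of γ. From γ = √79 + √33: γ^2 = 79 + 2√(2607) + 33 = 112 + 2√(2607), so γ^2 - 112 = 2√(2607); squaring, (γ^2 - 112)^2 = 4·2607, i.e. γ^4 - 224γ^2 + 12544 - 10428 = 0, i.e. γ^4 - 224γ^2 + 2116 = 0. So γ is a root of x^4 - 224x^2 + 2116. This polynomial is irreducible over Q: it has no rational root (each ±√79 ± √33 is irrational), and any factorization into two quadratics over Q would force √(2607) ∈ Q (pairing opposite roots) or √79, √33 ∈ Q (other pairings), all impossible. Hence [Q(γ):Q] = 4 = [Q(√79, √33):Q], so Q(γ) = Q(√79, √33).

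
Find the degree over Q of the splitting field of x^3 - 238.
[K : Q] = 6

The roots of x^3 - 238 are ∛238, ω∛238, ω^2∛238 where ω = e^(2πi/3) is a primitive cube root of unity, so K = Q(∛238, ω). Now [Q(∛238):Q] = 3 (since 238 is not a perfect cube, x^3 - 238 is irreducible) and [Q(ω):Q] = 2. Both 2 and 3 divide [K:Q], and [K:Q] ≤ 3·2 = 6, so [K:Q] = 6. (Equivalently: Q(∛238) ⊂ R but ω ∉ R, so [K : Q(∛238)] = 2.)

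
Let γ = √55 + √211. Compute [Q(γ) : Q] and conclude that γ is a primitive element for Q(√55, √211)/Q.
[Q(γ) : Q] = 4 (equivalently, Q(γ) = Q(√55, √211))

Obviously Q(γ) ⊆ Q(√55, √211), and [Q(√55, √211):Q] = 4 (since 55, 211 are distinct squarefree integers > 1 with 11605 not a perfect square). To show equality we compute the minimal polynomial of γ. From γ = √55 + √211: γ^2 = 55 + 2√(11605) + 211 = 266 + 2√(11605), so γ^2 - 266 = 2√(11605); squaring, (γ^2 - 266)^2 = 4·11605, i.e. γ^4 - 532γ^2 + 70756 - 46420 = 0, i.e. γ^4 - 532γ^2 + 24336 = 0. So γ is a root of x^4 - 532x^2 + 24336. This polynomial is irreducible over Q: it has no rational root (each ±√55 ± √211 is irrational), and any factorization into two quadratics over Q would force √(11605) ∈ Q (pairing opposite roots) or √55, √211 ∈ Q (other pairings), all impossible. Hence [Q(γ):Q] = 4 = [Q(√55, √211):Q], so Q(γ) = Q(√55, √211).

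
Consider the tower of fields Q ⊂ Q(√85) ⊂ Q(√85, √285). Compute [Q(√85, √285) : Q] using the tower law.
[Q(√85, √285) : Q] = 4

[Q(√85):Q] = 2 (min poly x^2 - 85, irreducible since 85 is squarefree > 1). For the top step, suppose √285 ∈ Q(√85), say √285 = c + d√85 with c, d ∈ Q. Squaring: 285 = c^2 + 85d^2 + 2cd√85. Since √85 ∉ Q this forces 2cd = 0. If d = 0 then √285 = c ∈ Q, contradicting 285 squarefree > 1. If c = 0 then 285 = 85d^2, so 85·285 = (85d)^2 is a perfect square in Q — but 85·285 = 24225 is not a perfect square (since 85 and 285 are distinct squarefree integers). Contradiction. Hence √285 ∉ Q(√85), so x^2 - 285 stays irreducible over Q(√85) and [Q(√85, √285) : Q(√85)] = 2. By the tower law, [Q(√85, √285) : Q] = 2 · 2 = 4.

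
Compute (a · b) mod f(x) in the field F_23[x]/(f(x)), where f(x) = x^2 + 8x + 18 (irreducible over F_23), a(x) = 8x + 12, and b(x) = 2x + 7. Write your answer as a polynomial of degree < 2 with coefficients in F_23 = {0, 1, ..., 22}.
a · b ≡ 21x + 3 (mod f(x))

Multiply in F_23[x]: a(x)·b(x) = (8x + 12)·(2x + 7) = 16x^2 + 11x + 15. This has degree ≥ 2, so divide by f(x) over F_23: 16x^2 + 11x + 15 = (16)·(x^2 + 8x + 18) + (21x + 3). Hence a·b ≡ 21x + 3 (mod f). (F_23[x]/(f) is a field with 23^2 = 529 elements since f is irreducible of degree 2.)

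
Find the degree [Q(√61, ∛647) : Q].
[Q(√61, ∛647) : Q] = 6

Let L = Q(√61, ∛647). Since Q(√61) ⊂ L and [Q(√61):Q] = 2, the tower law gives 2 | [L:Q]. Likewise Q(∛647) ⊂ L with [Q(∛647):Q] = 3 (because 647 is not a perfect cube), so 3 | [L:Q]. As gcd(2,3) = 1, [L:Q] is divisible by 6. Conversely L is generated over Q by √61 and ∛647, so [L:Q] ≤ 2·3 = 6. Therefore [Q(√61, ∛647) : Q] = 6.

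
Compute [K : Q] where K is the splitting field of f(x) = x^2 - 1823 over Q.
[K : Q] = 2

f(x) = x^2 - 1823 factors as (x - √1823)(x + √1823). The splitting field is K = Q(√1823). Since 1823 is squarefree and > 1, it is not a perfect square, so x^2 - 1823 is irreducible over Q and [Q(√1823) : Q] = 2. Hence [K : Q] = 2.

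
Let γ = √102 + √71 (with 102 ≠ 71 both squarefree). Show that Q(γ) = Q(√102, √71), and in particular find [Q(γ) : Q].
[Q(γ) : Q] = 4 (equivalently, Q(γ) = Q(√102, √71))

Obviously Q(γ) ⊆ Q(√102, √71), and [Q(√102, √71):Q] = 4 (since 102, 71 are distinct squarefree integers > 1 with 7242 not a perfect square). To show equality we compute the minimal polynomial of γ. From γ = √102 + √71: γ^2 = 102 + 2√(7242) + 71 = 173 + 2√(7242), so γ^2 - 173 = 2√(7242); squaring, (γ^2 - 173)^2 = 4·7242, i.e. γ^4 - 346γ^2 + 29929 - 28968 = 0, i.e. γ^4 - 346γ^2 + 961 = 0. So γ is a root of x^4 - 346x^2 + 961. This polynomial is irreducible over Q: it has no rational root (each ±√102 ± √71 is irrational), and any factorization into two quadratics over Q would force √(7242) ∈ Q (pairing opposite roots) or √102, √71 ∈ Q (other pairings), all impossible. Hence [Q(γ):Q] = 4 = [Q(√102, √71):Q], so Q(γ) = Q(√102, √71).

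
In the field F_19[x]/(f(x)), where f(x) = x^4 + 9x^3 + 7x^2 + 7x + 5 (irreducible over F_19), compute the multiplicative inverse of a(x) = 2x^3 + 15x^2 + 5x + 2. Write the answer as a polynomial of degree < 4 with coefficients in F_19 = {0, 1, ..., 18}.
a(x)^(-1) ≡ 15x^2 + 7x + 18 (mod f(x))

Since f is irreducible over F_19, F_19[x]/(f) is a field and a(x) ≠ 0 has an inverse. Apply the extended Euclidean algorithm to f(x) and a(x) in F_19[x]: f(x) = (10x + 15)·a(x) + (17x^2 + 7x + 13);  a(x) = (18x + 8)·(17x^2 + 7x + 13) + (12). The last nonzero remainder is the constant 12 = gcd(f, a) in F_19. Back-substituting through the division chain expresses 12 = s(x)·a(x) + t(x)·f(x) with s(x) ≡ 9x^2 + 8x + 7 (mod f), so (9x^2 + 8x + 7)·a(x) ≡ 12 (mod f). Multiplying by 12^(-1) ≡ 8 in F_19 gives a(x)^(-1) ≡ 8·(9x^2 + 8x + 7) ≡ 15x^2 + 7x + 18 (mod f). Check: (2x^3 + 15x^2 + 5x + 2)·(15x^2 + 7x + 18) = 11x^5 + 11x^4 + 7x^3 + 12x^2 + 9x + 17 ≡ 1 (mod x^4 + 9x^3 + 7x^2 + 7x + 5).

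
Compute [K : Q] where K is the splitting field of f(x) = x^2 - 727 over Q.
[K : Q] = 2

f(x) = x^2 - 727 factors as (x - √727)(x + √727). The splitting field is K = Q(√727). Since 727 is squarefree and > 1, it is not a perfect square, so x^2 - 727 is irreducible over Q and [Q(√727) : Q] = 2. Hence [K : Q] = 2.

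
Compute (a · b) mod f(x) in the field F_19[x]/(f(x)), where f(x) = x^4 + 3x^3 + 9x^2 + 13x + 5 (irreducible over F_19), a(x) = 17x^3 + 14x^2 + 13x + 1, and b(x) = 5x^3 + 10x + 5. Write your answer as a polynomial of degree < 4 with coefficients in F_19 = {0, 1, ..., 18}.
a · b ≡ 12x^3 + 17x^2 + 10x + 13 (mod f(x))

Multiply in F_19[x]: a(x)·b(x) = (17x^3 + 14x^2 + 13x + 1)·(5x^3 + 10x + 5) = 9x^6 + 13x^5 + 7x^4 + 2x^3 + 10x^2 + 18x + 5. This has degree ≥ 4, so divide by f(x) over F_19: 9x^6 + 13x^5 + 7x^4 + 2x^3 + 10x^2 + 18x + 5 = (9x^2 + 5x + 6)·(x^4 + 3x^3 + 9x^2 + 13x + 5) + (12x^3 + 17x^2 + 10x + 13). Hence a·b ≡ 12x^3 + 17x^2 + 10x + 13 (mod f). (F_19[x]/(f) is a field with 19^4 = 130321 elements since f is irreducible of degree 4.)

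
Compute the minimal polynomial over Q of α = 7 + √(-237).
m_α(x) = x^2 - 14x + 286

From α - 7 = √(-237), squaring gives (α - 7)^2 = -237, i.e. α^2 - 14α + 49 = -237, so α^2 - 14α + 286 = 0. The discriminant of x^2 - 14x + 286 is (-14)^2 - 4·(286) = 196 - 1144 = -948, and 4·(-237) is not a perfect square in Q since -237 is squarefree and ≠ 1. Hence x^2 - 14x + 286 is irreducible over Q and is the minimal polynomial of α.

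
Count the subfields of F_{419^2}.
F_{419^2} has 2 subfields

The subfields of F_{p^n} are exactly the fields F_{p^d} for d | n (each is the fixed field of the unique index-d subgroup of Gal(F_{p^n}/F_p) ≅ Z/nZ). The divisors of n = 2 are {1, 2}, giving 2 subfields: F_{419^1}, F_{419^2}.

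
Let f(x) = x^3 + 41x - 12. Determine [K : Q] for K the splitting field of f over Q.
[K : Q] = 6

By the rational root test, any rational root of the monic integer polynomial f(x) = x^3 + 41x - 12 must be an integer dividing the constant term -12, i.e. one of ±{1, 2, 3, 4, 6, 12}. Evaluating: f(1) = 30, f(-1) = -54, f(2) = 78, f(-2) = -102, f(3) = 138, f(-3) = -162, f(4) = 216, f(-4) = -240, f(6) = 450, f(-6) = -474, f(12) = 2208, f(-12) = -2232; none is 0, so f has no rational root and is therefore irreducible over Q (a cubic with no linear factor over a field is irreducible). For an irreducible cubic, the Galois group is A_3 or S_3 according as the discriminant disc(f) = -4a^3 - 27b^2 = -4·(41)^3 - 27·(-12)^2 = -279572 is or is not a square in Q. Here disc(f) = -279572 is not a perfect square in Q, so the Galois group of f over Q is not contained in A_3 and must be all of S_3. The splitting field has degree |S_3| = 6 over Q, so [K : Q] = 6.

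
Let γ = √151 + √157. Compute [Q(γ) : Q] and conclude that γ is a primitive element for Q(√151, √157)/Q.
[Q(γ) : Q] = 4 (equivalently, Q(γ) = Q(√151, √157))

Obviously Q(γ) ⊆ Q(√151, √157), and [Q(√151, √157):Q] = 4 (since 151, 157 are distinct squarefree integers > 1 with 23707 not a perfect square). To show equality we compute the minimal polynomial of γ. From γ = √151 + √157: γ^2 = 151 + 2√(23707) + 157 = 308 + 2√(23707), so γ^2 - 308 = 2√(23707); squaring, (γ^2 - 308)^2 = 4·23707, i.e. γ^4 - 616γ^2 + 94864 - 94828 = 0, i.e. γ^4 - 616γ^2 + 36 = 0. So γ is a root of x^4 - 616x^2 + 36. This polynomial is irreducible over Q: it has no rational root (each ±√151 ± √157 is irrational), and any factorization into two quadratics over Q would force √(23707) ∈ Q (pairing opposite roots) or √151, √157 ∈ Q (other pairings), all impossible. Hence [Q(γ):Q] = 4 = [Q(√151, √157):Q], so Q(γ) = Q(√151, √157).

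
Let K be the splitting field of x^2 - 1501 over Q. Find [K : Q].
[K : Q] = 2

f(x) = x^2 - 1501 factors as (x - √1501)(x + √1501). The splitting field is K = Q(√1501). Since 1501 is squarefree and > 1, it is not a perfect square, so x^2 - 1501 is irreducible over Q and [Q(√1501) : Q] = 2. Hence [K : Q] = 2.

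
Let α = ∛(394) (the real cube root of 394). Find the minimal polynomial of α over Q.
m_α(x) = x^3 - 394

α satisfies α^3 = 394, so x^3 - 394 annihilates α. By the rational root test, a rational root p/q (in lowest terms) of x^3 - 394 would satisfy p^3 = 394 q^3, forcing q = 1 and p^3 = 394; but 394 is not a perfect cube, contradiction. A monic cubic over Q with no rational root is irreducible (any nontrivial factorization would include a linear factor). Hence x^3 - 394 is the minimal polynomial of α, and in particular [Q(α):Q] = 3.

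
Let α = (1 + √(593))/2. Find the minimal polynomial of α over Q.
m_α(x) = x^2 - x - 148

From 2α - 1 = √(593), squaring gives (2α - 1)^2 = 593, i.e. 4α^2 - 4α + 1 = 593, so α^2 - α + (1 - 593)/4 = 0. Since 593 ≡ 1 (mod 4), (1 - 593)/4 = -148 ∈ Z. The polynomial x^2 - x - 148 has discriminant 1 - 4·(-148) = 593, which is not a perfect square in Q (d = 593 is squarefree and ≠ 1), so x^2 - x - 148 is irreducible over Q. It is the minimal polynomial of α.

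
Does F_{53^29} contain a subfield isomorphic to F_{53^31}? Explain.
No: F_{53^31} is not a subfield of F_{53^29}

F_{p^m} embeds in F_{p^n} iff m | n. Here 31 ∤ 29 (since 29 = 0·31 + 29 with remainder 29 ≠ 0), so F_{53^31} is not a subfield of F_{53^29}. Equivalently: if it were, the tower law would give 31 = [F_{53^31}:F_53] dividing [F_{53^29}:F_53] = 29, contradiction.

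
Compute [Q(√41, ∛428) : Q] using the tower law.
[Q(√41, ∛428) : Q] = 6

Let L = Q(√41, ∛428). Since Q(√41) ⊂ L and [Q(√41):Q] = 2, the tower law gives 2 | [L:Q]. Likewise Q(∛428) ⊂ L with [Q(∛428):Q] = 3 (because 428 is not a perfect cube), so 3 | [L:Q]. As gcd(2,3) = 1, [L:Q] is divisible by 6. Conversely L is generated over Q by √41 and ∛428, so [L:Q] ≤ 2·3 = 6. Therefore [Q(√41, ∛428) : Q] = 6.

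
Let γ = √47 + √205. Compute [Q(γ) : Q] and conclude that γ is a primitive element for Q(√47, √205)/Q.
[Q(γ) : Q] = 4 (equivalently, Q(γ) = Q(√47, √205))

Obviously Q(γ) ⊆ Q(√47, √205), and [Q(√47, √205):Q] = 4 (since 47, 205 are distinct squarefree integers > 1 with 9635 not a perfect square). To show equality we compute the minimal polynomial of γ. From γ = √47 + √205: γ^2 = 47 + 2√(9635) + 205 = 252 + 2√(9635), so γ^2 - 252 = 2√(9635); squaring, (γ^2 - 252)^2 = 4·9635, i.e. γ^4 - 504γ^2 + 63504 - 38540 = 0, i.e. γ^4 - 504γ^2 + 24964 = 0. So γ is a root of x^4 - 504x^2 + 24964. This polynomial is irreducible over Q: it has no rational root (each ±√47 ± √205 is irrational), and any factorization into two quadratics over Q would force √(9635) ∈ Q (pairing opposite roots) or √47, √205 ∈ Q (other pairings), all impossible. Hence [Q(γ):Q] = 4 = [Q(√47, √205):Q], so Q(γ) = Q(√47, √205).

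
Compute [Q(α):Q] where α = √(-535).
[Q(α):Q] = 2

[Q(α):Q] equals the degree of the minimal polynomial of α. Here α^2 = -535 and x^2 + 535 is irreducible (d = -535 is squarefree, ≠ 1, hence not a square), so deg(m_α) = 2. Thus [Q(α):Q] = 2.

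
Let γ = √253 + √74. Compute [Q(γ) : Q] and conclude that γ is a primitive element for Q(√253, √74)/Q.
[Q(γ) : Q] = 4 (equivalently, Q(γ) = Q(√253, √74))

Obviously Q(γ) ⊆ Q(√253, √74), and [Q(√253, √74):Q] = 4 (since 253, 74 are distinct squarefree integers > 1 with 18722 not a perfect square). To show equality we compute the minimal polynomial of γ. From γ = √253 + √74: γ^2 = 253 + 2√(18722) + 74 = 327 + 2√(18722), so γ^2 - 327 = 2√(18722); squaring, (γ^2 - 327)^2 = 4·18722, i.e. γ^4 - 654γ^2 + 106929 - 74888 = 0, i.e. γ^4 - 654γ^2 + 32041 = 0. So γ is a root of x^4 - 654x^2 + 32041. This polynomial is irreducible over Q: it has no rational root (each ±√253 ± √74 is irrational), and any factorization into two quadratics over Q would force √(18722) ∈ Q (pairing opposite roots) or √253, √74 ∈ Q (other pairings), all impossible. Hence [Q(γ):Q] = 4 = [Q(√253, √74):Q], so Q(γ) = Q(√253, √74).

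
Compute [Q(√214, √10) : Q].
[Q(√214, √10) : Q] = 4

[Q(√214):Q] = 2 (min poly x^2 - 214, irreducible since 214 is squarefree > 1). For the top step, suppose √10 ∈ Q(√214), say √10 = c + d√214 with c, d ∈ Q. Squaring: 10 = c^2 + 214d^2 + 2cd√214. Since √214 ∉ Q this forces 2cd = 0. If d = 0 then √10 = c ∈ Q, contradicting 10 squarefree > 1. If c = 0 then 10 = 214d^2, so 214·10 = (214d)^2 is a perfect square in Q — but 214·10 = 2140 is not a perfect square (since 214 and 10 are distinct squarefree integers). Contradiction. Hence √10 ∉ Q(√214), so x^2 - 10 stays irreducible over Q(√214) and [Q(√214, √10) : Q(√214)] = 2. By the tower law, [Q(√214, √10) : Q] = 2 · 2 = 4.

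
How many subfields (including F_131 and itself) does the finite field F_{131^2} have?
F_{131^2} has 2 subfields

The subfields of F_{p^n} are exactly the fields F_{p^d} for d | n (each is the fixed field of the unique index-d subgroup of Gal(F_{p^n}/F_p) ≅ Z/nZ). The divisors of n = 2 are {1, 2}, giving 2 subfields: F_{131^1}, F_{131^2}.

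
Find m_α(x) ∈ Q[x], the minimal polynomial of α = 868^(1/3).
m_α(x) = x^3 - 868

α satisfies α^3 = 868, so x^3 - 868 annihilates α. By the rational root test, a rational root p/q (in lowest terms) of x^3 - 868 would satisfy p^3 = 868 q^3, forcing q = 1 and p^3 = 868; but 868 is not a perfect cube, contradiction. A monic cubic over Q with no rational root is irreducible (any nontrivial factorization would include a linear factor). Hence x^3 - 868 is the minimal polynomial of α, and in particular [Q(α):Q] = 3.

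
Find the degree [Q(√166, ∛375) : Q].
[Q(√166, ∛375) : Q] = 6

Let L = Q(√166, ∛375). Since Q(√166) ⊂ L and [Q(√166):Q] = 2, the tower law gives 2 | [L:Q]. Likewise Q(∛375) ⊂ L with [Q(∛375):Q] = 3 (because 375 is not a perfect cube), so 3 | [L:Q]. As gcd(2,3) = 1, [L:Q] is divisible by 6. Conversely L is generated over Q by √166 and ∛375, so [L:Q] ≤ 2·3 = 6. Therefore [Q(√166, ∛375) : Q] = 6.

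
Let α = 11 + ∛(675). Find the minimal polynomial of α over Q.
m_α(x) = x^3 - 33x^2 + 363x - 2006

Set β = α - 11 = ∛(675), so β^3 = 675. Then (α - 11)^3 - 675 = 0, i.e. α is a root of g(x) = (x - 11)^3 - 675 = x^3 - 33x^2 + 363x - 2006. Since g(x) = h(x - 11) where h(x) = x^3 - 675, and h is irreducible over Q (because 675 is not a perfect cube, so h has no rational root, and a monic cubic with no rational root is irreducible), g is also irreducible (irreducibility is preserved under the substitution x → x - 11). Hence m_α(x) = x^3 - 33x^2 + 363x - 2006.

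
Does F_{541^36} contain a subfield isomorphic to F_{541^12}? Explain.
Yes: F_{541^12} is a subfield of F_{541^36}

F_{p^m} embeds in F_{p^n} iff m | n (since F_{p^n} is the splitting field of x^(p^n) - x, and F_{p^m} ⊂ F_{p^n} forces p^n to be a power of p^m, i.e. m | n; conversely if m | n then every root of x^(p^m) - x is a root of x^(p^n) - x). Here 12 | 36 (since 36 = 3·12), so F_{541^12} is a subfield of F_{541^36}, and [F_{541^36} : F_{541^12}] = 36/12 = 3.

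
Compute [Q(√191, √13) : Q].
[Q(√191, √13) : Q] = 4

[Q(√191):Q] = 2 (min poly x^2 - 191, irreducible since 191 is squarefree > 1). For the top step, suppose √13 ∈ Q(√191), say √13 = c + d√191 with c, d ∈ Q. Squaring: 13 = c^2 + 191d^2 + 2cd√191. Since √191 ∉ Q this forces 2cd = 0. If d = 0 then √13 = c ∈ Q, contradicting 13 squarefree > 1. If c = 0 then 13 = 191d^2, so 191·13 = (191d)^2 is a perfect square in Q — but 191·13 = 2483 is not a perfect square (since 191 and 13 are distinct squarefree integers). Contradiction. Hence √13 ∉ Q(√191), so x^2 - 13 stays irreducible over Q(√191) and [Q(√191, √13) : Q(√191)] = 2. By the tower law, [Q(√191, √13) : Q] = 2 · 2 = 4.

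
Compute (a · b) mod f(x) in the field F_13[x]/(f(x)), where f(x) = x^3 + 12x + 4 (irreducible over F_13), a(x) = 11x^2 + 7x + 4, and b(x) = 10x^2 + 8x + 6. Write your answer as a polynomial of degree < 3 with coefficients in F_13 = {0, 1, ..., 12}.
a · b ≡ 12x^2 + 3 (mod f(x))

Multiply in F_13[x]: a(x)·b(x) = (11x^2 + 7x + 4)·(10x^2 + 8x + 6) = 6x^4 + 2x^3 + 6x^2 + 9x + 11. This has degree ≥ 3, so divide by f(x) over F_13: 6x^4 + 2x^3 + 6x^2 + 9x + 11 = (6x + 2)·(x^3 + 12x + 4) + (12x^2 + 3). Hence a·b ≡ 12x^2 + 3 (mod f). (F_13[x]/(f) is a field with 13^3 = 2197 elements since f is irreducible of degree 3.)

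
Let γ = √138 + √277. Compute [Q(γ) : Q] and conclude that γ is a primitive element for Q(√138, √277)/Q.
[Q(γ) : Q] = 4 (equivalently, Q(γ) = Q(√138, √277))

Obviously Q(γ) ⊆ Q(√138, √277), and [Q(√138, √277):Q] = 4 (since 138, 277 are distinct squarefree integers > 1 with 38226 not a perfect square). To show equality we compute the minimal polynomial of γ. From γ = √138 + √277: γ^2 = 138 + 2√(38226) + 277 = 415 + 2√(38226), so γ^2 - 415 = 2√(38226); squaring, (γ^2 - 415)^2 = 4·38226, i.e. γ^4 - 830γ^2 + 172225 - 152904 = 0, i.e. γ^4 - 830γ^2 + 19321 = 0. So γ is a root of x^4 - 830x^2 + 19321. This polynomial is irreducible over Q: it has no rational root (each ±√138 ± √277 is irrational), and any factorization into two quadratics over Q would force √(38226) ∈ Q (pairing opposite roots) or √138, √277 ∈ Q (other pairings), all impossible. Hence [Q(γ):Q] = 4 = [Q(√138, √277):Q], so Q(γ) = Q(√138, √277).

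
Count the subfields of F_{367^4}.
F_{367^4} has 3 subfields

The subfields of F_{p^n} are exactly the fields F_{p^d} for d | n (each is the fixed field of the unique index-d subgroup of Gal(F_{p^n}/F_p) ≅ Z/nZ). The divisors of n = 4 are {1, 2, 4}, giving 3 subfields: F_{367^1}, F_{367^2}, F_{367^4}.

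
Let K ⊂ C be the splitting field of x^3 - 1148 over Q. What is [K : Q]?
[K : Q] = 6

The roots of x^3 - 1148 are ∛1148, ω∛1148, ω^2∛1148 where ω = e^(2πi/3) is a primitive cube root of unity, so K = Q(∛1148, ω). Now [Q(∛1148):Q] = 3 (since 1148 is not a perfect cube, x^3 - 1148 is irreducible) and [Q(ω):Q] = 2. Both 2 and 3 divide [K:Q], and [K:Q] ≤ 3·2 = 6, so [K:Q] = 6. (Equivalently: Q(∛1148) ⊂ R but ω ∉ R, so [K : Q(∛1148)] = 2.)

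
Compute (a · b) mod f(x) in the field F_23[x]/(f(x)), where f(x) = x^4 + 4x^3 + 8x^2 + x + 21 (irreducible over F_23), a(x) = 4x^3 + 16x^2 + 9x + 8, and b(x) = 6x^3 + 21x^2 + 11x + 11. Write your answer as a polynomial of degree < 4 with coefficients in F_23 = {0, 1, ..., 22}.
a · b ≡ 22x^3 + 9x^2 + 12x + 15 (mod f(x))

Multiply in F_23[x]: a(x)·b(x) = (4x^3 + 16x^2 + 9x + 8)·(6x^3 + 21x^2 + 11x + 11) = x^6 + 19x^5 + 20x^4 + 20x^3 + 6x^2 + 3x + 19. This has degree ≥ 4, so divide by f(x) over F_23: x^6 + 19x^5 + 20x^4 + 20x^3 + 6x^2 + 3x + 19 = (x^2 + 15x + 21)·(x^4 + 4x^3 + 8x^2 + x + 21) + (22x^3 + 9x^2 + 12x + 15). Hence a·b ≡ 22x^3 + 9x^2 + 12x + 15 (mod f). (F_23[x]/(f) is a field with 23^4 = 279841 elements since f is irreducible of degree 4.)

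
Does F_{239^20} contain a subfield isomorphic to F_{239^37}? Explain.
No: F_{239^37} is not a subfield of F_{239^20}

F_{p^m} embeds in F_{p^n} iff m | n. Here 37 ∤ 20 (since 20 = 0·37 + 20 with remainder 20 ≠ 0), so F_{239^37} is not a subfield of F_{239^20}. Equivalently: if it were, the tower law would give 37 = [F_{239^37}:F_239] dividing [F_{239^20}:F_239] = 20, contradiction.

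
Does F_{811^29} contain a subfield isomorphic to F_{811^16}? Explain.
No: F_{811^16} is not a subfield of F_{811^29}

F_{p^m} embeds in F_{p^n} iff m | n. Here 16 ∤ 29 (since 29 = 1·16 + 13 with remainder 13 ≠ 0), so F_{811^16} is not a subfield of F_{811^29}. Equivalently: if it were, the tower law would give 16 = [F_{811^16}:F_811] dividing [F_{811^29}:F_811] = 29, contradiction.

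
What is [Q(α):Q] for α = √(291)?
[Q(α):Q] = 2

[Q(α):Q] equals the degree of the minimal polynomial of α. Here α^2 = 291 and x^2 - 291 is irreducible (d = 291 is squarefree, ≠ 1, hence not a square), so deg(m_α) = 2. Thus [Q(α):Q] = 2.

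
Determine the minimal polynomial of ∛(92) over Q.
m_α(x) = x^3 - 92

α satisfies α^3 = 92, so x^3 - 92 annihilates α. By the rational root test, a rational root p/q (in lowest terms) of x^3 - 92 would satisfy p^3 = 92 q^3, forcing q = 1 and p^3 = 92; but 92 is not a perfect cube, contradiction. A monic cubic over Q with no rational root is irreducible (any nontrivial factorization would include a linear factor). Hence x^3 - 92 is the minimal polynomial of α, and in particular [Q(α):Q] = 3.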